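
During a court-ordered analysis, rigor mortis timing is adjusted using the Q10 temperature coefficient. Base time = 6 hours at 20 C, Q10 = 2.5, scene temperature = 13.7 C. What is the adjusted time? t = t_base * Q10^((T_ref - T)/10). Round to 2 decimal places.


Rigor mortis time adjustment:
Exponent = (T_ref - T_actual) / 10 = (20 - 13.7) / 10 = 0.63
Q10 factor = 2.5^0.63 = 1.78116
t_adjusted = 6 * 1.78116 = 10.69 hours

10.69


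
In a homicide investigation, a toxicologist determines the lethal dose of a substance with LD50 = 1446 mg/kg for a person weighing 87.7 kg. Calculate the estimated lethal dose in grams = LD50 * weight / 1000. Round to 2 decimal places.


Lethal dose calculation:
Lethal dose = LD50 * body_weight / 1000
= 1446 * 87.7 / 1000
= 126814.2 / 1000
= 126.81 g

126.81


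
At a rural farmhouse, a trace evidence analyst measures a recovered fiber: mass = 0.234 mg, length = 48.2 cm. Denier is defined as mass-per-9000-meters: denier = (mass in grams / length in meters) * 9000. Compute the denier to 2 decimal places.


Denier calculation:
Mass in grams = 0.234 mg / 1000 = 0.000234 g
Length in meters = 48.2 cm / 100 = 0.482 m
Linear density = mass / length = 0.000234 / 0.482 = 0.00048548 g/m
Denier = (g/m) * 9000 = 0.00048548 * 9000 = 4.37

4.37


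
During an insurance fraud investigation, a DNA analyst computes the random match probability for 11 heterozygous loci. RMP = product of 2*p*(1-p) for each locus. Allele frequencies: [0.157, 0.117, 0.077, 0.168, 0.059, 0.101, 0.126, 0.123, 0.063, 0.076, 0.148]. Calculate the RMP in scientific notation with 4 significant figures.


Computing RMP for 11 loci:
Locus 1: 2 * 0.157 * 0.843 = 0.264702
Locus 2: 2 * 0.117 * 0.883 = 0.206622
Locus 3: 2 * 0.077 * 0.923 = 0.142142
Locus 4: 2 * 0.168 * 0.832 = 0.279552
Locus 5: 2 * 0.059 * 0.941 = 0.111038
Locus 6: 2 * 0.101 * 0.899 = 0.181598
Locus 7: 2 * 0.126 * 0.874 = 0.220248
Locus 8: 2 * 0.123 * 0.877 = 0.215742
Locus 9: 2 * 0.063 * 0.937 = 0.118062
Locus 10: 2 * 0.076 * 0.924 = 0.140448
Locus 11: 2 * 0.148 * 0.852 = 0.252192
RMP = 8.708e-09

8.708e-09


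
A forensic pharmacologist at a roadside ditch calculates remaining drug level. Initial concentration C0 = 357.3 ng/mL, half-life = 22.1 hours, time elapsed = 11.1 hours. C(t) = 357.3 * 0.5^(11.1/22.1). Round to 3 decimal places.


Drug concentration decay:
Number of half-lives = t / t_half = 11.1 / 22.1 = 0.502262
Decay factor = 0.5^0.502262 = 0.70599898
C(t) = 357.3 * 0.70599898 = 252.253 ng/mL

252.253


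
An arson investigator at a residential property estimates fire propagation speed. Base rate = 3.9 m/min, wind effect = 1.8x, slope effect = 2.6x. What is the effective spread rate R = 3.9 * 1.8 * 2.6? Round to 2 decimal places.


Fire spread rate calculation:
R = R0 * wind_factor * slope_factor
= 3.9 * 1.8 * 2.6
= 7.02 * 2.6
= 18.25 m/min

18.25


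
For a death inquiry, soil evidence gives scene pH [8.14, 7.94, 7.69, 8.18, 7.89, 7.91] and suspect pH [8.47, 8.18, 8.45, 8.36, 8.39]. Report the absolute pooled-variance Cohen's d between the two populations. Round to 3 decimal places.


Pooled-variance Cohen's d for soil pH comparison:
Scene mean = 47.75 / 6 = 7.958333
Suspect mean = 41.85 / 5 = 8.37
Scene sample variance s_s^2 = 0.032297
Suspect sample variance s_c^2 = 0.01325
Pooled variance = ((n_s-1)*s_s^2 + (n_c-1)*s_c^2) / (n_s + n_c - 2) = 0.023831
Pooled SD = sqrt(0.023831) = 0.154373
Mean difference = -0.411667
|d| = |-0.411667| / 0.154373 = 2.667

2.667


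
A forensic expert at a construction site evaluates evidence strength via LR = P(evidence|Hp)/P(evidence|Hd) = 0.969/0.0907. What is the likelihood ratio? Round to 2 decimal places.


Likelihood ratio calculation:
LR = P(E|Hp) / P(E|Hd)
LR = 0.969 / 0.0907
LR = 10.68

10.68


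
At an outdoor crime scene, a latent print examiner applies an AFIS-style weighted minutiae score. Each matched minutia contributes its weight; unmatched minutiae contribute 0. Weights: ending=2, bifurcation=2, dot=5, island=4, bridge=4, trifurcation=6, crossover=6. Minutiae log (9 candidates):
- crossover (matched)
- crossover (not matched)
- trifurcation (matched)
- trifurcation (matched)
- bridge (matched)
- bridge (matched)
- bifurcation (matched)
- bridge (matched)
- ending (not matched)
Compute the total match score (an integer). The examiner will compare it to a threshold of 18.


Weighted minutiae match score:
  crossover: matched, +6 (running total 6)
  crossover: not matched, +0
  trifurcation: matched, +6 (running total 12)
  trifurcation: matched, +6 (running total 18)
  bridge: matched, +4 (running total 22)
  bridge: matched, +4 (running total 26)
  bifurcation: matched, +2 (running total 28)
  bridge: matched, +4 (running total 32)
  ending: not matched, +0
Total score = 32
Threshold = 18; verdict = identification

32


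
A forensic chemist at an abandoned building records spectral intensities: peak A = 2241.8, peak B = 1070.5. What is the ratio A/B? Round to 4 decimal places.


Spectral peak ratio:
Peak A = 2241.8 counts
Peak B = 1070.5 counts
Ratio = 2241.8 / 1070.5 = 2.0942

2.0942


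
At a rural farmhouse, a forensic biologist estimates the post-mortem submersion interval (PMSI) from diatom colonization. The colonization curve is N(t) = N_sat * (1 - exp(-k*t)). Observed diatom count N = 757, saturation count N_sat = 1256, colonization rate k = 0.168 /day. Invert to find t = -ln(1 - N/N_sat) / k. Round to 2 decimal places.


PMSI from diatom colonization curve:
N / N_sat = 757 / 1256 = 0.602707
1 - N/N_sat = 0.397293
ln(1 - N/N_sat) = -0.923081
t = -ln(1 - N/N_sat) / k = -(-0.923081) / 0.168 = 5.49 days

5.49


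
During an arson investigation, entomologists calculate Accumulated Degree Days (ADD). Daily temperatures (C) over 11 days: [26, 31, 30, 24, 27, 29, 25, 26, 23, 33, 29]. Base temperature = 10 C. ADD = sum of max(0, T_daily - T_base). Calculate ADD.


Computing ADD day by day:
Day 1: max(0, 26 - 10) = 16
Day 2: max(0, 31 - 10) = 21
Day 3: max(0, 30 - 10) = 20
Day 4: max(0, 24 - 10) = 14
Day 5: max(0, 27 - 10) = 17
Day 6: max(0, 29 - 10) = 19
Day 7: max(0, 25 - 10) = 15
Day 8: max(0, 26 - 10) = 16
Day 9: max(0, 23 - 10) = 13
Day 10: max(0, 33 - 10) = 23
Day 11: max(0, 29 - 10) = 19
Total ADD = 193

193


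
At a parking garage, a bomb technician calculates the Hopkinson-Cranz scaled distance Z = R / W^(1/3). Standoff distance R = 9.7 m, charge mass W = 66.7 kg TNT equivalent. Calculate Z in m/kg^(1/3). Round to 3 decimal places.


Scaled distance calculation:
W^(1/3) = 66.7^(1/3) = 4.055477
Z = R / W^(1/3) = 9.7 / 4.055477
Z = 2.392 m/kg^(1/3)

2.392


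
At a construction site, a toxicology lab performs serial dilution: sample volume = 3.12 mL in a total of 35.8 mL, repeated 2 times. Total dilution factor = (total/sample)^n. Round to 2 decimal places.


Dilution factor calculation:
Single dilution = V_total / V_sample = 35.8 / 3.12 ≈ 11.474359
Number of dilutions = 2
Total DF = (35.8 / 3.12)^2 (full precision, rounded at the end) = 131.66

131.66


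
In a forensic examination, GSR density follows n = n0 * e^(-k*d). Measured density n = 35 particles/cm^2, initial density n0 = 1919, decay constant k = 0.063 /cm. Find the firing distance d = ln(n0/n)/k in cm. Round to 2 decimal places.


GSR distance calculation:
n0/n = 1919 / 35 = 54.828571
ln(n0/n) = 4.004211
d = 4.004211 / 0.063 = 63.56 cm

63.56


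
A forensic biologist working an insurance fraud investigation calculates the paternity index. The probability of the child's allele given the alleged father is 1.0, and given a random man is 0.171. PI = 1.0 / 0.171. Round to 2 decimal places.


Paternity Index calculation:
PI = P(allele|father) / P(allele|random)
PI = 1.0 / 0.171
PI = 5.85

5.85


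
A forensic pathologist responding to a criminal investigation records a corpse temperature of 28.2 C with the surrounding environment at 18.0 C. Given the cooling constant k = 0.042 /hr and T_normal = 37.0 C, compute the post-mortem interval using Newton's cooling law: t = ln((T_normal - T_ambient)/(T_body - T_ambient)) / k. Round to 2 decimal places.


Using Newton's law of cooling:
t = ln((T_normal - T_ambient) / (T_body - T_ambient)) / k
T_normal - T_ambient = 19.0
T_body - T_ambient = 10.2
Ratio = 1.862745
ln(ratio) = 0.622051
t = 0.622051 / 0.042 = 14.81 hours

14.81


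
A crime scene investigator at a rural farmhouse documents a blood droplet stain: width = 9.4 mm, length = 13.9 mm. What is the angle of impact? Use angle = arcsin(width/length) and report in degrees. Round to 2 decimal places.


Blood spatter impact angle calculation:
width / length = 9.4 / 13.9 = 0.676259
angle = arcsin(0.676259)
angle = 42.55 degrees

42.55


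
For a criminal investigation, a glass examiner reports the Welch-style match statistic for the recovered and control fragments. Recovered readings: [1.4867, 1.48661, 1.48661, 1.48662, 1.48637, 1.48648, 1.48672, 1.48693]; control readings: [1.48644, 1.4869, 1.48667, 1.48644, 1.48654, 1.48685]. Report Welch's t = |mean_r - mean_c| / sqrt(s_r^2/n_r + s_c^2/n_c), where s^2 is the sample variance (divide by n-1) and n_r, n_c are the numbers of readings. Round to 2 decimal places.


Welch's t-criterion for glass RI comparison:
Recovered mean = sum / n_r = 11.89304 / 8 = 1.48663
Control mean = sum / n_c = 8.91984 / 6 = 1.48664
Recovered sample variance s_r^2 = 2.77143e-08
Control sample variance s_c^2 = 4.052e-08
Welch SE (unpooled) = sqrt(s_r^2/n_r + s_c^2/n_c) = sqrt(3.46429e-09 + 6.75333e-09) = sqrt(1.02176e-08) = 0.000101082
|mean_r - mean_c| = 1e-05
t = 1e-05 / 0.000101082 = 0.10

0.10


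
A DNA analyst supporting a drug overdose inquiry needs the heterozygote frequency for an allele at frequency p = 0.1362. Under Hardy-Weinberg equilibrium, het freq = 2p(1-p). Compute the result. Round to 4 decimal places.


Hardy-Weinberg heterozygote frequency:
q = 1 - p = 1 - 0.1362 = 0.8638
2pq = 2 * 0.1362 * 0.8638 = 0.2353

0.2353


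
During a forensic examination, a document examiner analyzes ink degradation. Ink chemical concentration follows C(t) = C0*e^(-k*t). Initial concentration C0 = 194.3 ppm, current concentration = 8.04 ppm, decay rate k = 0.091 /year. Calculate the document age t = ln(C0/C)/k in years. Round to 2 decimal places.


Document age estimation:
C0/C = 194.3 / 8.04 = 24.166667
ln(C0/C) = 3.184974
t = 3.184974 / 0.091 = 35.00 years

35.00


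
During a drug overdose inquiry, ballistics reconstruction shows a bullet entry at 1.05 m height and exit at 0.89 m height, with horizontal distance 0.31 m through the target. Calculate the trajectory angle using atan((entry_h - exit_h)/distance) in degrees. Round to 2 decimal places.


Bullet trajectory angle:
Height difference = 1.05 - 0.89 = 0.16 m
angle = atan(0.16 / 0.31)
angle = atan(0.516129)
angle = 27.30 degrees

27.30


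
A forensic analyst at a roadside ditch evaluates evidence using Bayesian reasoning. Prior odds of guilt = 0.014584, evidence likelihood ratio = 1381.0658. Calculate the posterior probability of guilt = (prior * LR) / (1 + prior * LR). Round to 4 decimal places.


Bayesian evidence evaluation:
Posterior odds = prior_odds * LR = 0.014584 * 1381.0658 = 20.14146
Posterior probability = posterior_odds / (1 + posterior_odds)
= 20.14146 / (1 + 20.14146)
= 20.14146 / 21.14146
= 0.9527

0.9527


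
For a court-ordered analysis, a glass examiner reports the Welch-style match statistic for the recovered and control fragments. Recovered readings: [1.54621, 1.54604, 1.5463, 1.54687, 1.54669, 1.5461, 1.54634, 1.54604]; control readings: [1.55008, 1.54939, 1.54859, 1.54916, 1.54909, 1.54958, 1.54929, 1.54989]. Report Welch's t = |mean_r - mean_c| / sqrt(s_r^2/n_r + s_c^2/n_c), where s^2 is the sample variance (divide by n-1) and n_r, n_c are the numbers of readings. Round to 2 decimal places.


Welch's t-criterion for glass RI comparison:
Recovered mean = sum / n_r = 12.37059 / 8 = 1.5463237
Control mean = sum / n_c = 12.39507 / 8 = 1.5493838
Recovered sample variance s_r^2 = 9.39125e-08
Control sample variance s_c^2 = 2.22112e-07
Welch SE (unpooled) = sqrt(s_r^2/n_r + s_c^2/n_c) = sqrt(1.17391e-08 + 2.77641e-08) = sqrt(3.95032e-08) = 0.000198754
|mean_r - mean_c| = 0.00306
t = 0.00306 / 0.000198754 = 15.40

15.40


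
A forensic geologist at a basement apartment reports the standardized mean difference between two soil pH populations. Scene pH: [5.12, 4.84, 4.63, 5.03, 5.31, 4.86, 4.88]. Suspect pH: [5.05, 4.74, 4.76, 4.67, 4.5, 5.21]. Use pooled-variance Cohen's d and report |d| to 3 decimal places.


Pooled-variance Cohen's d for soil pH comparison:
Scene mean = 34.67 / 7 = 4.952857
Suspect mean = 28.93 / 6 = 4.821667
Scene sample variance s_s^2 = 0.048724
Suspect sample variance s_c^2 = 0.067977
Pooled variance = ((n_s-1)*s_s^2 + (n_c-1)*s_c^2) / (n_s + n_c - 2) = 0.057475
Pooled SD = sqrt(0.057475) = 0.239739
Mean difference = 0.13119
|d| = |0.13119| / 0.239739 = 0.547

0.547


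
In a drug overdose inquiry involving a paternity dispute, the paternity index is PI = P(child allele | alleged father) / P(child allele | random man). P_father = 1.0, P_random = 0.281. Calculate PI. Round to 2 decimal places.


Paternity Index calculation:
PI = P(allele|father) / P(allele|random)
PI = 1.0 / 0.281
PI = 3.56

3.56


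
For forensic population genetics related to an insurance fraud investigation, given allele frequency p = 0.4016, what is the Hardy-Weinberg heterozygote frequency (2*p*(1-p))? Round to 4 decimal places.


Hardy-Weinberg heterozygote frequency:
q = 1 - p = 1 - 0.4016 = 0.5984
2pq = 2 * 0.4016 * 0.5984 = 0.4806

0.4806


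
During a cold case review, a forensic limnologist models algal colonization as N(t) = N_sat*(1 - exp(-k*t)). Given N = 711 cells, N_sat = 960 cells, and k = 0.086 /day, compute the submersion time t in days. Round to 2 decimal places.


PMSI from diatom colonization curve:
N / N_sat = 711 / 960 = 0.740625
1 - N/N_sat = 0.259375
ln(1 - N/N_sat) = -1.34948
t = -ln(1 - N/N_sat) / k = -(-1.34948) / 0.086 = 15.69 days

15.69


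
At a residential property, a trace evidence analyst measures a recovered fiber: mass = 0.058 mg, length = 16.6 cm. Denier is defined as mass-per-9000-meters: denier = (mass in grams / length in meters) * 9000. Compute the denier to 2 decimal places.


Denier calculation:
Mass in grams = 0.058 mg / 1000 = 0.000058 g
Length in meters = 16.6 cm / 100 = 0.166 m
Linear density = mass / length = 0.000058 / 0.166 = 0.0003494 g/m
Denier = (g/m) * 9000 = 0.0003494 * 9000 = 3.14

3.14


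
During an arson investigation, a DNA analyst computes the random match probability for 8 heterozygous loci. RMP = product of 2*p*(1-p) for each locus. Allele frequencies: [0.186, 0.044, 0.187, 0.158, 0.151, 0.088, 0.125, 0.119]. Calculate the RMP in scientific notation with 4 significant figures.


Computing RMP for 8 loci:
Locus 1: 2 * 0.186 * 0.814 = 0.302808
Locus 2: 2 * 0.044 * 0.956 = 0.084128
Locus 3: 2 * 0.187 * 0.813 = 0.304062
Locus 4: 2 * 0.158 * 0.842 = 0.266072
Locus 5: 2 * 0.151 * 0.849 = 0.256398
Locus 6: 2 * 0.088 * 0.912 = 0.160512
Locus 7: 2 * 0.125 * 0.875 = 0.21875
Locus 8: 2 * 0.119 * 0.881 = 0.209678
RMP = 3.890e-06

3.890e-06


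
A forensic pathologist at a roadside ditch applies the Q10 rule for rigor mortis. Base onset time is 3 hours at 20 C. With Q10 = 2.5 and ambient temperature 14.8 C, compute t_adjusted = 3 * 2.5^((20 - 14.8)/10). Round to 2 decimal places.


Rigor mortis time adjustment:
Exponent = (T_ref - T_actual) / 10 = (20 - 14.8) / 10 = 0.52
Q10 factor = 2.5^0.52 = 1.61038
t_adjusted = 3 * 1.61038 = 4.83 hours

4.83


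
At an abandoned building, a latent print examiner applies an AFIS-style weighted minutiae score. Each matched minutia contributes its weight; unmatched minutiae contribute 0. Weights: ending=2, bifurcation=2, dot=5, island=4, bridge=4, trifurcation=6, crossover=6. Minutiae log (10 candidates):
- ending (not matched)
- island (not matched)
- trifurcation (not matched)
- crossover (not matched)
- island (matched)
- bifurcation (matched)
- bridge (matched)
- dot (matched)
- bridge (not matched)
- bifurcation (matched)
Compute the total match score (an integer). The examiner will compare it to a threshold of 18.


Weighted minutiae match score:
  ending: not matched, +0
  island: not matched, +0
  trifurcation: not matched, +0
  crossover: not matched, +0
  island: matched, +4 (running total 4)
  bifurcation: matched, +2 (running total 6)
  bridge: matched, +4 (running total 10)
  dot: matched, +5 (running total 15)
  bridge: not matched, +0
  bifurcation: matched, +2 (running total 17)
Total score = 17
Threshold = 18; verdict = inconclusive

17


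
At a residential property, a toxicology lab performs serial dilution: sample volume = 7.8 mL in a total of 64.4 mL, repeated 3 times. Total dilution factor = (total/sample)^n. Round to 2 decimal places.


Dilution factor calculation:
Single dilution = V_total / V_sample = 64.4 / 7.8 ≈ 8.25641
Number of dilutions = 3
Total DF = (64.4 / 7.8)^3 (full precision, rounded at the end) = 562.83

562.83


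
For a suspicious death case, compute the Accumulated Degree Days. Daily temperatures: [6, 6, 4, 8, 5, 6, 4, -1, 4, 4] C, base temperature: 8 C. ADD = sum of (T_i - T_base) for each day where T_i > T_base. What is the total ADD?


Computing ADD day by day:
Day 1: max(0, 6 - 8) = 0
Day 2: max(0, 6 - 8) = 0
Day 3: max(0, 4 - 8) = 0
Day 4: max(0, 8 - 8) = 0
Day 5: max(0, 5 - 8) = 0
Day 6: max(0, 6 - 8) = 0
Day 7: max(0, 4 - 8) = 0
Day 8: max(0, -1 - 8) = 0
Day 9: max(0, 4 - 8) = 0
Day 10: max(0, 4 - 8) = 0
Total ADD = 0

0


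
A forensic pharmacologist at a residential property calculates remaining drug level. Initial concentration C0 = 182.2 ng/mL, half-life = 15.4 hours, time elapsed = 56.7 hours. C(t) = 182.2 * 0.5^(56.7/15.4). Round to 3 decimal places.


Drug concentration decay:
Number of half-lives = t / t_half = 56.7 / 15.4 = 3.681818
Decay factor = 0.5^3.681818 = 0.0779224
C(t) = 182.2 * 0.0779224 = 14.197 ng/mL

14.197


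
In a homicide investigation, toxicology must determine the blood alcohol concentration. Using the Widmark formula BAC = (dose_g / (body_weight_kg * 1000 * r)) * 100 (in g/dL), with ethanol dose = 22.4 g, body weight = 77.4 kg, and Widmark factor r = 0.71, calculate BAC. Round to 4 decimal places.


Applying the Widmark formula:
BAC = (dose_g / (body_wt * 1000 * r)) * 100
Denominator = 77.4 * 1000 * 0.71 = 54954
BAC = (22.4 / 54954) * 100
BAC = 0.0408 g/dL

0.0408


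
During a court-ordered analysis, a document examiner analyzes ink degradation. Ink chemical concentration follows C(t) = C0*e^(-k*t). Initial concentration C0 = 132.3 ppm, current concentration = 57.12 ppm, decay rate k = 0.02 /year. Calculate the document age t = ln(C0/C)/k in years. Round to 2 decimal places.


Document age estimation:
C0/C = 132.3 / 57.12 = 2.316176
ln(C0/C) = 0.839918
t = 0.839918 / 0.02 = 42.00 years

42.00


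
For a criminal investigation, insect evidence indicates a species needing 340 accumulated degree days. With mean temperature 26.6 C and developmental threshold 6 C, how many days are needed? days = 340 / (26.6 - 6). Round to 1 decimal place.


Insect development time:
Effective temperature = avg_temp - T_base = 26.6 - 6 = 20.6 C
Days = ADD / effective_temp = 340 / 20.6 = 16.5 days

16.5


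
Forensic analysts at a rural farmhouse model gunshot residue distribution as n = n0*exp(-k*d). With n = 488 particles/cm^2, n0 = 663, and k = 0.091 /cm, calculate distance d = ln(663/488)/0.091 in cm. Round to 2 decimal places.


GSR distance calculation:
n0/n = 663 / 488 = 1.358607
ln(n0/n) = 0.30646
d = 0.30646 / 0.091 = 3.37 cm

3.37


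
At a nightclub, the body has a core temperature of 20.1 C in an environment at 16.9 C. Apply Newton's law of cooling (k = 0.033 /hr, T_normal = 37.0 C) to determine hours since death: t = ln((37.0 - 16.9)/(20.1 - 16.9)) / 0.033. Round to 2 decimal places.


Using Newton's law of cooling:
t = ln((T_normal - T_ambient) / (T_body - T_ambient)) / k
T_normal - T_ambient = 20.1
T_body - T_ambient = 3.2
Ratio = 6.28125
ln(ratio) = 1.837569
t = 1.837569 / 0.033 = 55.68 hours

55.68


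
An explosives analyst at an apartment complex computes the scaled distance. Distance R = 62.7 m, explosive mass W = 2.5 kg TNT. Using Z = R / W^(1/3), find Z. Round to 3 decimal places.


Scaled distance calculation:
W^(1/3) = 2.5^(1/3) = 1.357209
Z = R / W^(1/3) = 62.7 / 1.357209
Z = 46.198 m/kg^(1/3)

46.198


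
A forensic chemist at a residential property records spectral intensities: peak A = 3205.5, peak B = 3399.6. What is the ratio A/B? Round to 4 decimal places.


Spectral peak ratio:
Peak A = 3205.5 counts
Peak B = 3399.6 counts
Ratio = 3205.5 / 3399.6 = 0.9429

0.9429


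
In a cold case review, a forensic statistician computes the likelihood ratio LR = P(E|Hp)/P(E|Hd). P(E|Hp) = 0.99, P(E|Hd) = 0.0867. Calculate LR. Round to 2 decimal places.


Likelihood ratio calculation:
LR = P(E|Hp) / P(E|Hd)
LR = 0.99 / 0.0867
LR = 11.42

11.42


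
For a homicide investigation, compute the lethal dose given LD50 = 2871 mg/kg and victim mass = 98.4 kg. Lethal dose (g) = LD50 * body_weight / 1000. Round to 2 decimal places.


Lethal dose calculation:
Lethal dose = LD50 * body_weight / 1000
= 2871 * 98.4 / 1000
= 282506.4 / 1000
= 282.51 g

282.51


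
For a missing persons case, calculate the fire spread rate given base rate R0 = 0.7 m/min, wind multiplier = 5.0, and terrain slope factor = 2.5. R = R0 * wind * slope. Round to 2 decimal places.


Fire spread rate calculation:
R = R0 * wind_factor * slope_factor
= 0.7 * 5.0 * 2.5
= 3.5 * 2.5
= 8.75 m/min

8.75


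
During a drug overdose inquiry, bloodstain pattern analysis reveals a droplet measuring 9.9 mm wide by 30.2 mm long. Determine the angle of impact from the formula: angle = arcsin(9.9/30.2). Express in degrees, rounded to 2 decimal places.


Blood spatter impact angle calculation:
width / length = 9.9 / 30.2 = 0.327815
angle = arcsin(0.327815)
angle = 19.14 degrees

19.14


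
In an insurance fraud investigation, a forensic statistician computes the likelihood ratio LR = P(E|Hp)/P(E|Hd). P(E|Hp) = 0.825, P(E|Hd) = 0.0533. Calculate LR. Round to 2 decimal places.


Likelihood ratio calculation:
LR = P(E|Hp) / P(E|Hd)
LR = 0.825 / 0.0533
LR = 15.48

15.48


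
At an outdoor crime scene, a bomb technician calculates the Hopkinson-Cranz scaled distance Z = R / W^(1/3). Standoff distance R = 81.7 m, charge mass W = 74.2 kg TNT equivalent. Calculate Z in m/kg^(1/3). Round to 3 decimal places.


Scaled distance calculation:
W^(1/3) = 74.2^(1/3) = 4.202115
Z = R / W^(1/3) = 81.7 / 4.202115
Z = 19.443 m/kg^(1/3)

19.443


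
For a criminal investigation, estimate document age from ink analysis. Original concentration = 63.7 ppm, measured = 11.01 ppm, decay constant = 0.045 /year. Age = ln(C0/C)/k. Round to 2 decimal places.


Document age estimation:
C0/C = 63.7 / 11.01 = 5.785649
ln(C0/C) = 1.755381
t = 1.755381 / 0.045 = 39.01 years

39.01


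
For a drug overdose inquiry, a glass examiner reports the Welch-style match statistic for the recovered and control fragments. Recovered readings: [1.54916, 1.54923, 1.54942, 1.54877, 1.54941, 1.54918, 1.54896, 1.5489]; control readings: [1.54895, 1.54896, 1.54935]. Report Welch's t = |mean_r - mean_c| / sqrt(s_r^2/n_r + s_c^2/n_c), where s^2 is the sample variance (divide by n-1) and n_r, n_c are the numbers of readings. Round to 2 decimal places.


Welch's t-criterion for glass RI comparison:
Recovered mean = sum / n_r = 12.39303 / 8 = 1.5491287
Control mean = sum / n_c = 4.64726 / 3 = 1.5490867
Recovered sample variance s_r^2 = 5.53268e-08
Control sample variance s_c^2 = 5.20333e-08
Welch SE (unpooled) = sqrt(s_r^2/n_r + s_c^2/n_c) = sqrt(6.91585e-09 + 1.73444e-08) = sqrt(2.42603e-08) = 0.000155757
|mean_r - mean_c| = 4.20833e-05
t = 4.20833e-05 / 0.000155757 = 0.27

0.27


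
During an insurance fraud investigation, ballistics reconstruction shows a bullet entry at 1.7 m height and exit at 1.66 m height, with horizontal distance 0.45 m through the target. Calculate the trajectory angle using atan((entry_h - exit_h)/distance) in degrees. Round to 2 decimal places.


Bullet trajectory angle:
Height difference = 1.7 - 1.66 = 0.04 m
angle = atan(0.04 / 0.45)
angle = atan(0.088889)
angle = 5.08 degrees

5.08


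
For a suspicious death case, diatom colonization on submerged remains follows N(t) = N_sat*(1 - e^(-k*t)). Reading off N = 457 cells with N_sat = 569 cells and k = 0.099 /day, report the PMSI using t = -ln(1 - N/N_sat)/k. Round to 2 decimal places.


PMSI from diatom colonization curve:
N / N_sat = 457 / 569 = 0.803163
1 - N/N_sat = 0.196837
ln(1 - N/N_sat) = -1.625379
t = -ln(1 - N/N_sat) / k = -(-1.625379) / 0.099 = 16.42 days

16.42


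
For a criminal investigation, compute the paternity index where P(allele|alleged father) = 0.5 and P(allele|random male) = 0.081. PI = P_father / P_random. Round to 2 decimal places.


Paternity Index calculation:
PI = P(allele|father) / P(allele|random)
PI = 0.5 / 0.081
PI = 6.17

6.17


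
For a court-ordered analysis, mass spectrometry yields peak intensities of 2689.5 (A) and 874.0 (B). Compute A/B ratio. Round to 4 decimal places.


Spectral peak ratio:
Peak A = 2689.5 counts
Peak B = 874.0 counts
Ratio = 2689.5 / 874.0 = 3.0772

3.0772


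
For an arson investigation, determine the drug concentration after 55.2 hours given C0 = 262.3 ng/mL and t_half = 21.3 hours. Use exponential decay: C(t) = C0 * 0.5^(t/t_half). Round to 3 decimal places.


Drug concentration decay:
Number of half-lives = t / t_half = 55.2 / 21.3 = 2.591549
Decay factor = 0.5^2.591549 = 0.1659075
C(t) = 262.3 * 0.1659075 = 43.518 ng/mL

43.518


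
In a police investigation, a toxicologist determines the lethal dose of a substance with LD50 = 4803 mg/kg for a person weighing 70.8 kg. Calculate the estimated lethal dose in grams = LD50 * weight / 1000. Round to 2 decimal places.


Lethal dose calculation:
Lethal dose = LD50 * body_weight / 1000
= 4803 * 70.8 / 1000
= 340052.4 / 1000
= 340.05 g

340.05


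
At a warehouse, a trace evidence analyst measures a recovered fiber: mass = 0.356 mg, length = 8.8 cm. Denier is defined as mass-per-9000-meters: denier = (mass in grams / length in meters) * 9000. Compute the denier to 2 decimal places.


Denier calculation:
Mass in grams = 0.356 mg / 1000 = 0.000356 g
Length in meters = 8.8 cm / 100 = 0.088 m
Linear density = mass / length = 0.000356 / 0.088 = 0.00404545 g/m
Denier = (g/m) * 9000 = 0.00404545 * 9000 = 36.41

36.41


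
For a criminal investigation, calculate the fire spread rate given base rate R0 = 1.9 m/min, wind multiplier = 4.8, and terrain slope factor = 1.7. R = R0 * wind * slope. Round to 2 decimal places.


Fire spread rate calculation:
R = R0 * wind_factor * slope_factor
= 1.9 * 4.8 * 1.7
= 9.12 * 1.7
= 15.50 m/min

15.50


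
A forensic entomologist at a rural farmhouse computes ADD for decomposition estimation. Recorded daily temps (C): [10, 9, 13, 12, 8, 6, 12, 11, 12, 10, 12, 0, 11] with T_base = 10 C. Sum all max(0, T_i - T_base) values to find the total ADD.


Computing ADD day by day:
Day 1: max(0, 10 - 10) = 0
Day 2: max(0, 9 - 10) = 0
Day 3: max(0, 13 - 10) = 3
Day 4: max(0, 12 - 10) = 2
Day 5: max(0, 8 - 10) = 0
Day 6: max(0, 6 - 10) = 0
Day 7: max(0, 12 - 10) = 2
Day 8: max(0, 11 - 10) = 1
Day 9: max(0, 12 - 10) = 2
Day 10: max(0, 10 - 10) = 0
Day 11: max(0, 12 - 10) = 2
Day 12: max(0, 0 - 10) = 0
Day 13: max(0, 11 - 10) = 1
Total ADD = 13

13


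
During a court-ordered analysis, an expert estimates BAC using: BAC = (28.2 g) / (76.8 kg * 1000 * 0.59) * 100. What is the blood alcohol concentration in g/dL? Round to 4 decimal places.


Applying the Widmark formula:
BAC = (dose_g / (body_wt * 1000 * r)) * 100
Denominator = 76.8 * 1000 * 0.59 = 45312
BAC = (28.2 / 45312) * 100
BAC = 0.0622 g/dL

0.0622


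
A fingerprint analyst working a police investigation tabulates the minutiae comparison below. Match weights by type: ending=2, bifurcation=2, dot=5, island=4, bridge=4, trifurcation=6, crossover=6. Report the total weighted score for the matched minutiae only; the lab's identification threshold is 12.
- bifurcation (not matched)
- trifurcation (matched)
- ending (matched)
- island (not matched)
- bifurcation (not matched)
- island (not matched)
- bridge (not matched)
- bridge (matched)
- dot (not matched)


Weighted minutiae match score:
  bifurcation: not matched, +0
  trifurcation: matched, +6 (running total 6)
  ending: matched, +2 (running total 8)
  island: not matched, +0
  bifurcation: not matched, +0
  island: not matched, +0
  bridge: not matched, +0
  bridge: matched, +4 (running total 12)
  dot: not matched, +0
Total score = 12
Threshold = 12; verdict = identification

12


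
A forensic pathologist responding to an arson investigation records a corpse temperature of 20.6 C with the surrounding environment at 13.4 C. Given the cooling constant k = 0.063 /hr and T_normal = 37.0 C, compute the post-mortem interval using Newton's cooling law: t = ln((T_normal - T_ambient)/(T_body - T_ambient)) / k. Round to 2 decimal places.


Using Newton's law of cooling:
t = ln((T_normal - T_ambient) / (T_body - T_ambient)) / k
T_normal - T_ambient = 23.6
T_body - T_ambient = 7.2
Ratio = 3.277778
ln(ratio) = 1.187166
t = 1.187166 / 0.063 = 18.84 hours

18.84


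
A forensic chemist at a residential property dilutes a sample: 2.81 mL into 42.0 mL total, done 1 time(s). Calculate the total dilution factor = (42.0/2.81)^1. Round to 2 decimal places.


Dilution factor calculation:
Single dilution = V_total / V_sample = 42.0 / 2.81 ≈ 14.946619
Number of dilutions = 1
Total DF = (42.0 / 2.81)^1 (full precision, rounded at the end) = 14.95

14.95


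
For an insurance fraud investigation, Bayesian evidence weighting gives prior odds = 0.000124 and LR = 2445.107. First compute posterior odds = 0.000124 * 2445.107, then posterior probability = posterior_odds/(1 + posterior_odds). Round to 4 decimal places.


Bayesian evidence evaluation:
Posterior odds = prior_odds * LR = 0.000124 * 2445.107 = 0.3031933
Posterior probability = posterior_odds / (1 + posterior_odds)
= 0.3031933 / (1 + 0.3031933)
= 0.3031933 / 1.3031933
= 0.2327

0.2327


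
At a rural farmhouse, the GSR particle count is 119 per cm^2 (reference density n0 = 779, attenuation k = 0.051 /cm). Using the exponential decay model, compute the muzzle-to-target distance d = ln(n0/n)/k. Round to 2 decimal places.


GSR distance calculation:
n0/n = 779 / 119 = 6.546218
ln(n0/n) = 1.878887
d = 1.878887 / 0.051 = 36.84 cm

36.84


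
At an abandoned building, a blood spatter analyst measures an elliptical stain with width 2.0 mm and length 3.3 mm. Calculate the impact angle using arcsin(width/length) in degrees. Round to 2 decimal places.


Blood spatter impact angle calculation:
width / length = 2.0 / 3.3 = 0.606061
angle = arcsin(0.606061)
angle = 37.31 degrees

37.31


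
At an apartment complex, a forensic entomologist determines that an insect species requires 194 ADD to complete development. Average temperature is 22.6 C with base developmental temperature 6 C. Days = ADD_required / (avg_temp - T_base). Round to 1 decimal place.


Insect development time:
Effective temperature = avg_temp - T_base = 22.6 - 6 = 16.6 C
Days = ADD / effective_temp = 194 / 16.6 = 11.7 days

11.7


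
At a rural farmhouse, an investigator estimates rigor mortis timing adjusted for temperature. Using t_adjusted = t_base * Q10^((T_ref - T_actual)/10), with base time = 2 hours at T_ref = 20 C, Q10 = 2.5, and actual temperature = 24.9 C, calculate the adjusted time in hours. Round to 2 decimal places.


Rigor mortis time adjustment:
Exponent = (T_ref - T_actual) / 10 = (20 - 24.9) / 10 = -0.49
Q10 factor = 2.5^-0.49 = 0.63828
t_adjusted = 2 * 0.63828 = 1.28 hours

1.28


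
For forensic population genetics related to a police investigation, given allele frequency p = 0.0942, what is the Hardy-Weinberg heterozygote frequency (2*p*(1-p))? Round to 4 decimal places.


Hardy-Weinberg heterozygote frequency:
q = 1 - p = 1 - 0.0942 = 0.9058
2pq = 2 * 0.0942 * 0.9058 = 0.1707

0.1707


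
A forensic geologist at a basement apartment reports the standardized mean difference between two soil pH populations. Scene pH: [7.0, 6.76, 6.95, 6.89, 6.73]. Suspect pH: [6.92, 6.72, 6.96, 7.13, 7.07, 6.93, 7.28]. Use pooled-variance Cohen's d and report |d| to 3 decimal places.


Pooled-variance Cohen's d for soil pH comparison:
Scene mean = 34.33 / 5 = 6.866
Suspect mean = 49.01 / 7 = 7.001429
Scene sample variance s_s^2 = 0.01383
Suspect sample variance s_c^2 = 0.031914
Pooled variance = ((n_s-1)*s_s^2 + (n_c-1)*s_c^2) / (n_s + n_c - 2) = 0.024681
Pooled SD = sqrt(0.024681) = 0.157102
Mean difference = -0.135429
|d| = |-0.135429| / 0.157102 = 0.862

0.862


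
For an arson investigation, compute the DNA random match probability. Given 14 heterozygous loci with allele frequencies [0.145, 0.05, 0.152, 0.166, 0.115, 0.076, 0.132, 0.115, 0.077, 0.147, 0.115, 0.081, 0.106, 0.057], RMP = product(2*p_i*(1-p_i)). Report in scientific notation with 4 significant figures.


Computing RMP for 14 loci:
Locus 1: 2 * 0.145 * 0.855 = 0.24795
Locus 2: 2 * 0.05 * 0.95 = 0.095
Locus 3: 2 * 0.152 * 0.848 = 0.257792
Locus 4: 2 * 0.166 * 0.834 = 0.276888
Locus 5: 2 * 0.115 * 0.885 = 0.20355
Locus 6: 2 * 0.076 * 0.924 = 0.140448
Locus 7: 2 * 0.132 * 0.868 = 0.229152
Locus 8: 2 * 0.115 * 0.885 = 0.20355
Locus 9: 2 * 0.077 * 0.923 = 0.142142
Locus 10: 2 * 0.147 * 0.853 = 0.250782
Locus 11: 2 * 0.115 * 0.885 = 0.20355
Locus 12: 2 * 0.081 * 0.919 = 0.148878
Locus 13: 2 * 0.106 * 0.894 = 0.189528
Locus 14: 2 * 0.057 * 0.943 = 0.107502
RMP = 4.935e-11

4.935e-11


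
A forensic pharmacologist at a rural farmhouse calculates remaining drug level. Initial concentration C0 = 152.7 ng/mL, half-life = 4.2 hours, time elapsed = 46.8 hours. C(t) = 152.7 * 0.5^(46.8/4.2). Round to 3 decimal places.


Drug concentration decay:
Number of half-lives = t / t_half = 46.8 / 4.2 = 11.142857
Decay factor = 0.5^11.142857 = 0.00044225
C(t) = 152.7 * 0.00044225 = 0.068 ng/mL

0.068


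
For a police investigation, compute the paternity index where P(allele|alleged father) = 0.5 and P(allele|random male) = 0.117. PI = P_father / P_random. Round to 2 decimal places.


Paternity Index calculation:
PI = P(allele|father) / P(allele|random)
PI = 0.5 / 0.117
PI = 4.27

4.27


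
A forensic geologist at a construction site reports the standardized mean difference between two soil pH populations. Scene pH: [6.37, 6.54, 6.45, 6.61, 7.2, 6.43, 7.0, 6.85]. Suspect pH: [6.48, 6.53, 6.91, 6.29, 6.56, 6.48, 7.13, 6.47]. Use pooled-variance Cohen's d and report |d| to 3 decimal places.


Pooled-variance Cohen's d for soil pH comparison:
Scene mean = 53.45 / 8 = 6.68125
Suspect mean = 52.85 / 8 = 6.60625
Scene sample variance s_s^2 = 0.091098
Suspect sample variance s_c^2 = 0.074998
Pooled variance = ((n_s-1)*s_s^2 + (n_c-1)*s_c^2) / (n_s + n_c - 2) = 0.083048
Pooled SD = sqrt(0.083048) = 0.28818
Mean difference = 0.075
|d| = |0.075| / 0.28818 = 0.260

0.260


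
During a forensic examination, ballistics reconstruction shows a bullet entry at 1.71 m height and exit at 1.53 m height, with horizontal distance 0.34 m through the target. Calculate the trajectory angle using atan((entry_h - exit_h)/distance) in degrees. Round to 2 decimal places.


Bullet trajectory angle:
Height difference = 1.71 - 1.53 = 0.18 m
angle = atan(0.18 / 0.34)
angle = atan(0.529412)
angle = 27.90 degrees

27.90


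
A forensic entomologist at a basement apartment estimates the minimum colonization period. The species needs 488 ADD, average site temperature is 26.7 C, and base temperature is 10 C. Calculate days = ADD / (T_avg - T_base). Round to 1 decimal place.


Insect development time:
Effective temperature = avg_temp - T_base = 26.7 - 10 = 16.7 C
Days = ADD / effective_temp = 488 / 16.7 = 29.2 days

29.2


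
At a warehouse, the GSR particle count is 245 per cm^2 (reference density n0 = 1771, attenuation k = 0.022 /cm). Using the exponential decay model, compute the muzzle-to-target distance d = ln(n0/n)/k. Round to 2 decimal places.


GSR distance calculation:
n0/n = 1771 / 245 = 7.228571
ln(n0/n) = 1.978041
d = 1.978041 / 0.022 = 89.91 cm

89.91


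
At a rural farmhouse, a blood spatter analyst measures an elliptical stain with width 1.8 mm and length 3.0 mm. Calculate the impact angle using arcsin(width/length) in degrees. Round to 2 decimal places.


Blood spatter impact angle calculation:
width / length = 1.8 / 3.0 = 0.6
angle = arcsin(0.6)
angle = 36.87 degrees

36.87


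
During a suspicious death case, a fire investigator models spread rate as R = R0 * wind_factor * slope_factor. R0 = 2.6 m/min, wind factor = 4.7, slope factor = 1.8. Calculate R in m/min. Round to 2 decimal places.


Fire spread rate calculation:
R = R0 * wind_factor * slope_factor
= 2.6 * 4.7 * 1.8
= 12.22 * 1.8
= 22.00 m/min

22.00


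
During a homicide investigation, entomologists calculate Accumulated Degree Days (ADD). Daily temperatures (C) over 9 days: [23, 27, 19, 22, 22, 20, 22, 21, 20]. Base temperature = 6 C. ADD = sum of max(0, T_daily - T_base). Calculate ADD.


Computing ADD day by day:
Day 1: max(0, 23 - 6) = 17
Day 2: max(0, 27 - 6) = 21
Day 3: max(0, 19 - 6) = 13
Day 4: max(0, 22 - 6) = 16
Day 5: max(0, 22 - 6) = 16
Day 6: max(0, 20 - 6) = 14
Day 7: max(0, 22 - 6) = 16
Day 8: max(0, 21 - 6) = 15
Day 9: max(0, 20 - 6) = 14
Total ADD = 142

142


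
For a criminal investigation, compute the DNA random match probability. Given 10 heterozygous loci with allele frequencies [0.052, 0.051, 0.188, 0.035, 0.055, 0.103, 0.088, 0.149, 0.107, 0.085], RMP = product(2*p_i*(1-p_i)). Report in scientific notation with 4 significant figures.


Computing RMP for 10 loci:
Locus 1: 2 * 0.052 * 0.948 = 0.098592
Locus 2: 2 * 0.051 * 0.949 = 0.096798
Locus 3: 2 * 0.188 * 0.812 = 0.305312
Locus 4: 2 * 0.035 * 0.965 = 0.06755
Locus 5: 2 * 0.055 * 0.945 = 0.10395
Locus 6: 2 * 0.103 * 0.897 = 0.184782
Locus 7: 2 * 0.088 * 0.912 = 0.160512
Locus 8: 2 * 0.149 * 0.851 = 0.253598
Locus 9: 2 * 0.107 * 0.893 = 0.191102
Locus 10: 2 * 0.085 * 0.915 = 0.15555
RMP = 4.575e-09

4.575e-09


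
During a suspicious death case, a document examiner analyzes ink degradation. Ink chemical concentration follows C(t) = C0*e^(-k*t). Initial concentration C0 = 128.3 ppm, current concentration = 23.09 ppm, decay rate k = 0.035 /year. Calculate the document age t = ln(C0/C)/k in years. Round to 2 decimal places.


Document age estimation:
C0/C = 128.3 / 23.09 = 5.556518
ln(C0/C) = 1.714972
t = 1.714972 / 0.035 = 49.00 years

49.00


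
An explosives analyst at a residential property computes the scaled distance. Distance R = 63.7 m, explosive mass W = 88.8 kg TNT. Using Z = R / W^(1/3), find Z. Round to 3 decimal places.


Scaled distance calculation:
W^(1/3) = 88.8^(1/3) = 4.461398
Z = R / W^(1/3) = 63.7 / 4.461398
Z = 14.278 m/kg^(1/3)

14.278


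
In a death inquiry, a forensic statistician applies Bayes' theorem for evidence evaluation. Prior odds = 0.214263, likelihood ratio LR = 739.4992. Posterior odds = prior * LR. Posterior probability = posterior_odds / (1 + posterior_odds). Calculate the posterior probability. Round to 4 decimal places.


Bayesian evidence evaluation:
Posterior odds = prior_odds * LR = 0.214263 * 739.4992 = 158.4473
Posterior probability = posterior_odds / (1 + posterior_odds)
= 158.4473 / (1 + 158.4473)
= 158.4473 / 159.4473
= 0.9937

0.9937


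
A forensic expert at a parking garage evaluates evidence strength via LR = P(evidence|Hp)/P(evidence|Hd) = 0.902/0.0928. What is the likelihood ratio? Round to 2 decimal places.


Likelihood ratio calculation:
LR = P(E|Hp) / P(E|Hd)
LR = 0.902 / 0.0928
LR = 9.72

9.72


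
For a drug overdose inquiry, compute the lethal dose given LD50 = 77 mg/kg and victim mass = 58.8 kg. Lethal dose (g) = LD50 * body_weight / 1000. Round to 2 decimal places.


Lethal dose calculation:
Lethal dose = LD50 * body_weight / 1000
= 77 * 58.8 / 1000
= 4527.6 / 1000
= 4.53 g

4.53
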